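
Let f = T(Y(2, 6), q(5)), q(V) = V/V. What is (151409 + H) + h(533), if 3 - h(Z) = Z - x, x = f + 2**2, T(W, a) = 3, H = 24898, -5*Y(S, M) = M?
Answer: 175784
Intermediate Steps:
Y(S, M) = -M/5
q(V) = 1
f = 3
x = 7 (x = 3 + 2**2 = 3 + 4 = 7)
h(Z) = 10 - Z (h(Z) = 3 - (Z - 1*7) = 3 - (Z - 7) = 3 - (-7 + Z) = 3 + (7 - Z) = 10 - Z)
(151409 + H) + h(533) = (151409 + 24898) + (10 - 1*533) = 176307 + (10 - 533) = 176307 - 523 = 175784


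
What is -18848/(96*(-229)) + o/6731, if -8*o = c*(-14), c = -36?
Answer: 3921278/4624197 ≈ 0.84799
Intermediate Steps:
o = -63 (o = -(-9)*(-14)/2 = -1/8*504 = -63)
-18848/(96*(-229)) + o/6731 = -18848/(96*(-229)) - 63/6731 = -18848/(-21984) - 63*1/6731 = -18848*(-1/21984) - 63/6731 = 589/687 - 63/6731 = 3921278/4624197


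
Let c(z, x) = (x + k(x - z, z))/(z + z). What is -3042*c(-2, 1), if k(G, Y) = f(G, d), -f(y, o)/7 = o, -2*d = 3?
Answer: 34983/4 ≈ 8745.8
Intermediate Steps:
d = -3/2 (d = -½*3 = -3/2 ≈ -1.5000)
f(y, o) = -7*o
k(G, Y) = 21/2 (k(G, Y) = -7*(-3/2) = 21/2)
c(z, x) = (21/2 + x)/(2*z) (c(z, x) = (x + 21/2)/(z + z) = (21/2 + x)/((2*z)) = (21/2 + x)*(1/(2*z)) = (21/2 + x)/(2*z))
-3042*c(-2, 1) = -1521*(21 + 2*1)/(2*(-2)) = -1521*(-1)*(21 + 2)/(2*2) = -1521*(-1)*23/(2*2) = -3042*(-23/8) = 34983/4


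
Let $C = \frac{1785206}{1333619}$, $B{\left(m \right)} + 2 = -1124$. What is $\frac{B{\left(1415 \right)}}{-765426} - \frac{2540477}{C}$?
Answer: $- \frac{1296642510613930541}{683221543878} \approx -1.8978 \cdot 10^{6}$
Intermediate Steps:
$B{\left(m \right)} = -1126$ ($B{\left(m \right)} = -2 - 1124 = -1126$)
$C = \frac{1785206}{1333619}$ ($C = 1785206 \cdot \frac{1}{1333619} = \frac{1785206}{1333619} \approx 1.3386$)
$\frac{B{\left(1415 \right)}}{-765426} - \frac{2540477}{C} = - \frac{1126}{-765426} - \frac{2540477}{\frac{1785206}{1333619}} = \left(-1126\right) \left(- \frac{1}{765426}\right) - \frac{3388028396263}{1785206} = \frac{563}{382713} - \frac{3388028396263}{1785206} = - \frac{1296642510613930541}{683221543878}$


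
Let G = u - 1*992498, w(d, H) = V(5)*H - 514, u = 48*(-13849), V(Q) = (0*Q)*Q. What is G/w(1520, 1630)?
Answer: 828625/257 ≈ 3224.2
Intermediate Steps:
V(Q) = 0 (V(Q) = 0*Q = 0)
u = -664752
w(d, H) = -514 (w(d, H) = 0*H - 514 = 0 - 514 = -514)
G = -1657250 (G = -664752 - 1*992498 = -664752 - 992498 = -1657250)
G/w(1520, 1630) = -1657250/(-514) = -1657250*(-1/514) = 828625/257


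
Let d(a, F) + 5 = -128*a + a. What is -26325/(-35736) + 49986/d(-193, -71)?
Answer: 405236691/145957736 ≈ 2.7764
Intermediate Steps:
d(a, F) = -5 - 127*a (d(a, F) = -5 + (-128*a + a) = -5 - 127*a)
-26325/(-35736) + 49986/d(-193, -71) = -26325/(-35736) + 49986/(-5 - 127*(-193)) = -26325*(-1/35736) + 49986/(-5 + 24511) = 8775/11912 + 49986/24506 = 8775/11912 + 49986*(1/24506) = 8775/11912 + 24993/12253 = 405236691/145957736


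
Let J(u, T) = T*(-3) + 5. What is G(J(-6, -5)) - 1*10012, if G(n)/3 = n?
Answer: -9952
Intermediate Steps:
J(u, T) = 5 - 3*T (J(u, T) = -3*T + 5 = 5 - 3*T)
G(n) = 3*n
G(J(-6, -5)) - 1*10012 = 3*(5 - 3*(-5)) - 1*10012 = 3*(5 + 15) - 10012 = 3*20 - 10012 = 60 - 10012 = -9952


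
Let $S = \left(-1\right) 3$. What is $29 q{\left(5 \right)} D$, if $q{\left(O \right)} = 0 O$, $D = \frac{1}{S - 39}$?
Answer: $0$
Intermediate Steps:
$S = -3$
$D = - \frac{1}{42}$ ($D = \frac{1}{-3 - 39} = \frac{1}{-42} = - \frac{1}{42} \approx -0.02381$)
$q{\left(O \right)} = 0$
$29 q{\left(5 \right)} D = 29 \cdot 0 \left(- \frac{1}{42}\right) = 0 \left(- \frac{1}{42}\right) = 0$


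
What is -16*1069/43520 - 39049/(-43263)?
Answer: 59965133/117675360 ≈ 0.50958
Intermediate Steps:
-16*1069/43520 - 39049/(-43263) = -17104*1/43520 - 39049*(-1/43263) = -1069/2720 + 39049/43263 = 59965133/117675360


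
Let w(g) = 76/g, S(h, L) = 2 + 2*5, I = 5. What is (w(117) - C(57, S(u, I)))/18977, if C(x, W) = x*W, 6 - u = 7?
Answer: -79952/2220309 ≈ -0.036009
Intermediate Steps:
u = -1 (u = 6 - 1*7 = 6 - 7 = -1)
S(h, L) = 12 (S(h, L) = 2 + 10 = 12)
C(x, W) = W*x
(w(117) - C(57, S(u, I)))/18977 = (76/117 - 12*57)/18977 = (76*(1/117) - 1*684)*(1/18977) = (76/117 - 684)*(1/18977) = -79952/117*1/18977 = -79952/2220309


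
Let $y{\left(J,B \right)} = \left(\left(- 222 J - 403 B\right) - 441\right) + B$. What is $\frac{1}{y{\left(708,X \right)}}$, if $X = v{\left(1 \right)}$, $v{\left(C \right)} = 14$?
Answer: $- \frac{1}{163245} \approx -6.1258 \cdot 10^{-6}$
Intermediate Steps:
$X = 14$
$y{\left(J,B \right)} = -441 - 402 B - 222 J$ ($y{\left(J,B \right)} = \left(\left(- 403 B - 222 J\right) - 441\right) + B = \left(-441 - 403 B - 222 J\right) + B = -441 - 402 B - 222 J$)
$\frac{1}{y{\left(708,X \right)}} = \frac{1}{-441 - 5628 - 157176} = \frac{1}{-163245} = - \frac{1}{163245}$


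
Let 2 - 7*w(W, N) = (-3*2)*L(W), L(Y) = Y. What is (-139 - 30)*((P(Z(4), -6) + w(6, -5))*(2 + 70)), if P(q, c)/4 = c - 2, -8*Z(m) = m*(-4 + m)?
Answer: 2263248/7 ≈ 3.2332e+5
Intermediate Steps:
Z(m) = -m*(-4 + m)/8
P(q, c) = -8 + 4*c (P(q, c) = 4*(c - 2) = 4*(-2 + c) = -8 + 4*c)
w(W, N) = 2/7 + 6*W/7 (w(W, N) = 2/7 - (-3*2)*W/7 = 2/7 - (-6)*W/7 = 2/7 + 6*W/7)
(-139 - 30)*((P(Z(4), -6) + w(6, -5))*(2 + 70)) = (-139 - 30)*(((-8 + 4*(-6)) + (2/7 + (6/7)*6))*(2 + 70)) = -169*((-8 - 24) + (2/7 + 36/7))*72 = -169*(-32 + 38/7)*72 = -(-31434)*72/7 = -169*(-13392/7) = 2263248/7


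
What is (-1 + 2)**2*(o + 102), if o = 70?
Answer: 172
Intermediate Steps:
(-1 + 2)**2*(o + 102) = (-1 + 2)**2*(70 + 102) = 1**2*172 = 1*172 = 172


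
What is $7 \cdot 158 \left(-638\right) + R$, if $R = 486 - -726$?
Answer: $-704416$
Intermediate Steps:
$R = 1212$ ($R = 486 + 726 = 1212$)
$7 \cdot 158 \left(-638\right) + R = 7 \cdot 158 \left(-638\right) + 1212 = 1106 \left(-638\right) + 1212 = -705628 + 1212 = -704416$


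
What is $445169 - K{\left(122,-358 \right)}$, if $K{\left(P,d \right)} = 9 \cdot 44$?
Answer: $444773$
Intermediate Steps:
$K{\left(P,d \right)} = 396$
$445169 - K{\left(122,-358 \right)} = 445169 - 396 = 444773$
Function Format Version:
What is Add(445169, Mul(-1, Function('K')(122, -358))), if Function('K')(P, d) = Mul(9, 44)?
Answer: 444773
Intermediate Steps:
Function('K')(P, d) = 396
Add(445169, Mul(-1, Function('K')(122, -358))) = Add(445169, Mul(-1, 396)) = Add(445169, -396) = 444773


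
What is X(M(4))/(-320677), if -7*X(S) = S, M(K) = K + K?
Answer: 8/2244739 ≈ 3.5639e-6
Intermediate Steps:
M(K) = 2*K
X(S) = -S/7
X(M(4))/(-320677) = -2*4/7/(-320677) = -1/7*8*(-1/320677) = -8/7*(-1/320677) = 8/2244739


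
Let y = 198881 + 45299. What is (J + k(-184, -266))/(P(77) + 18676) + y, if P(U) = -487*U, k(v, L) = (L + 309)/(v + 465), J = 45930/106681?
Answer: 137781950807536927/564263866103 ≈ 2.4418e+5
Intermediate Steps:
J = 45930/106681 (J = 45930*(1/106681) = 45930/106681 ≈ 0.43054)
k(v, L) = (309 + L)/(465 + v)
y = 244180
(J + k(-184, -266))/(P(77) + 18676) + y = (45930/106681 + (309 - 266)/(465 - 184))/(-487*77 + 18676) + 244180 = (45930/106681 + 43/281)/(-37499 + 18676) + 244180 = (45930/106681 + (1/281)*43)/(-18823) + 244180 = (45930/106681 + 43/281)*(-1/18823) + 244180 = (17493613/29977361)*(-1/18823) + 244180 = -17493613/564263866103 + 244180 = 137781950807536927/564263866103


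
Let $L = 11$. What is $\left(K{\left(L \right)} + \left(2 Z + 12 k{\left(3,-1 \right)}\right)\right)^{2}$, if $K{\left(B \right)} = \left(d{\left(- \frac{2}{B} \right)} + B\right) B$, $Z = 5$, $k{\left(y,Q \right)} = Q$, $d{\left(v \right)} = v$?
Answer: $13689$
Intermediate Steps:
$K{\left(B \right)} = B \left(B - \frac{2}{B}\right)$ ($K{\left(B \right)} = \left(- \frac{2}{B} + B\right) B = \left(B - \frac{2}{B}\right) B = B \left(B - \frac{2}{B}\right)$)
$\left(K{\left(L \right)} + \left(2 Z + 12 k{\left(3,-1 \right)}\right)\right)^{2} = \left(\left(-2 + 11^{2}\right) + \left(2 \cdot 5 + 12 \left(-1\right)\right)\right)^{2} = \left(\left(-2 + 121\right) + \left(10 - 12\right)\right)^{2} = \left(119 - 2\right)^{2} = 117^{2} = 13689$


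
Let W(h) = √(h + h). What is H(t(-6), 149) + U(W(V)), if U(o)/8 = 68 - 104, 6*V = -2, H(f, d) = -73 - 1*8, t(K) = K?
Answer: -369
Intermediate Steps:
H(f, d) = -81 (H(f, d) = -73 - 8 = -81)
V = -⅓ (V = (⅙)*(-2) = -⅓ ≈ -0.33333)
W(h) = √2*√h (W(h) = √(2*h) = √2*√h)
U(o) = -288 (U(o) = 8*(68 - 104) = 8*(-36) = -288)
H(t(-6), 149) + U(W(V)) = -81 - 288 = -369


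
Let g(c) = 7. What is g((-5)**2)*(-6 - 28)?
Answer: -238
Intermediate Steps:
g((-5)**2)*(-6 - 28) = 7*(-6 - 28) = 7*(-34) = -238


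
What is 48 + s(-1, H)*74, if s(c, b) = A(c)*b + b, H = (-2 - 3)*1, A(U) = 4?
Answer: -1802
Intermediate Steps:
H = -5 (H = -5*1 = -5)
s(c, b) = 5*b (s(c, b) = 4*b + b = 5*b)
48 + s(-1, H)*74 = 48 + (5*(-5))*74 = 48 - 25*74 = 48 - 1850 = -1802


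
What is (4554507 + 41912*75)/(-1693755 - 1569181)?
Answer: -130473/55304 ≈ -2.3592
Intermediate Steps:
(4554507 + 41912*75)/(-1693755 - 1569181) = (4554507 + 3143400)/(-3262936) = 7697907*(-1/3262936) = -130473/55304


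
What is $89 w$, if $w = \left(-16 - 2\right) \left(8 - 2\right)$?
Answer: $-9612$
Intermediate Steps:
$w = -108$ ($w = \left(-18\right) 6 = -108$)
$89 w = 89 \left(-108\right) = -9612$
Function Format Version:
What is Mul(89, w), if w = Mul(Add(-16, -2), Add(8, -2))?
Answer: -9612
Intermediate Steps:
w = -108 (w = Mul(-18, 6) = -108)
Mul(89, w) = Mul(89, -108) = -9612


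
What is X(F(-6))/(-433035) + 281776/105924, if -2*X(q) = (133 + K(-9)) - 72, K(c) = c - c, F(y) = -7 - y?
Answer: 20337016807/7644799890 ≈ 2.6602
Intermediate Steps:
K(c) = 0
X(q) = -61/2 (X(q) = -((133 + 0) - 72)/2 = -(133 - 72)/2 = -1/2*61 = -61/2)
X(F(-6))/(-433035) + 281776/105924 = -61/2/(-433035) + 281776/105924 = -61/2*(-1/433035) + 281776*(1/105924) = 61/866070 + 70444/26481 = 20337016807/7644799890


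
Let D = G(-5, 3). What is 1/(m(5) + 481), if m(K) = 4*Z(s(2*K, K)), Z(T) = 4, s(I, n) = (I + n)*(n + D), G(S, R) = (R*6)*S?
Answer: 1/497 ≈ 0.0020121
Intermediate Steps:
G(S, R) = 6*R*S (G(S, R) = (6*R)*S = 6*R*S)
D = -90 (D = 6*3*(-5) = -90)
s(I, n) = (-90 + n)*(I + n) (s(I, n) = (I + n)*(n - 90) = (I + n)*(-90 + n) = (-90 + n)*(I + n))
m(K) = 16 (m(K) = 4*4 = 16)
1/(m(5) + 481) = 1/(16 + 481) = 1/497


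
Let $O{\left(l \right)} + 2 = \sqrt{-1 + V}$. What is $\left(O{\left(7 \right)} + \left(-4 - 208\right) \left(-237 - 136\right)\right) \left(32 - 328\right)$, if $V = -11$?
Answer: $-23405904 - 592 i \sqrt{3} \approx -2.3406 \cdot 10^{7} - 1025.4 i$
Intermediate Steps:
$O{\left(l \right)} = -2 + 2 i \sqrt{3}$ ($O{\left(l \right)} = -2 + \sqrt{-1 - 11} = -2 + \sqrt{-12} = -2 + 2 i \sqrt{3}$)
$\left(O{\left(7 \right)} + \left(-4 - 208\right) \left(-237 - 136\right)\right) \left(32 - 328\right) = \left(\left(-2 + 2 i \sqrt{3}\right) + \left(-4 - 208\right) \left(-237 - 136\right)\right) \left(32 - 328\right) = \left(\left(-2 + 2 i \sqrt{3}\right) - -79076\right) \left(-296\right) = \left(\left(-2 + 2 i \sqrt{3}\right) + 79076\right) \left(-296\right) = \left(79074 + 2 i \sqrt{3}\right) \left(-296\right) = -23405904 - 592 i \sqrt{3}$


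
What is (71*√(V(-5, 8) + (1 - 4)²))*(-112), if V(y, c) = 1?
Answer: -7952*√10 ≈ -25146.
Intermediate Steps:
(71*√(V(-5, 8) + (1 - 4)²))*(-112) = (71*√(1 + (1 - 4)²))*(-112) = (71*√(1 + (-3)²))*(-112) = (71*√(1 + 9))*(-112) = (71*√10)*(-112) = -7952*√10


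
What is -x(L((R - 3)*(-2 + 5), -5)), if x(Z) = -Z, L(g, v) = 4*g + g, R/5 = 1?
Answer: 30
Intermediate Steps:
R = 5 (R = 5*1 = 5)
L(g, v) = 5*g
-x(L((R - 3)*(-2 + 5), -5)) = -(-1)*5*((5 - 3)*(-2 + 5)) = -(-1)*5*(2*3) = -(-1)*5*6 = -(-1)*30 = -1*(-30) = 30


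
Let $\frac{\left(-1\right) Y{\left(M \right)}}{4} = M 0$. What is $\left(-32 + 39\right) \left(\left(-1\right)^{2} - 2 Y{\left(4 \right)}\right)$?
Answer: $7$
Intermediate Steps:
$Y{\left(M \right)} = 0$ ($Y{\left(M \right)} = - 4 M 0 = \left(-4\right) 0 = 0$)
$\left(-32 + 39\right) \left(\left(-1\right)^{2} - 2 Y{\left(4 \right)}\right) = \left(-32 + 39\right) \left(\left(-1\right)^{2} - 0\right) = 7 \left(1 + 0\right) = 7 \cdot 1 = 7$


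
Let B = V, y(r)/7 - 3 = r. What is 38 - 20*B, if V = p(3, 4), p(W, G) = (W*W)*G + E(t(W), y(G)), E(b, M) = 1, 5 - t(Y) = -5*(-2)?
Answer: -702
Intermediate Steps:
t(Y) = -5 (t(Y) = 5 - (-5)*(-2) = 5 - 1*10 = 5 - 10 = -5)
y(r) = 21 + 7*r
p(W, G) = 1 + G*W**2 (p(W, G) = (W*W)*G + 1 = W**2*G + 1 = G*W**2 + 1 = 1 + G*W**2)
V = 37 (V = 1 + 4*3**2 = 1 + 4*9 = 1 + 36 = 37)
B = 37
38 - 20*B = 38 - 20*37 = 38 - 740 = -702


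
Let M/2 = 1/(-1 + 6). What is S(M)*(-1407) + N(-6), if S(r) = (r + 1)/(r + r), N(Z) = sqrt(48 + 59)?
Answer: -9849/4 + sqrt(107) ≈ -2451.9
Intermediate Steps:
N(Z) = sqrt(107)
M = 2/5 (M = 2/(-1 + 6) = 2/5 ≈ 0.40000)
S(r) = (1 + r)/(2*r) (S(r) = (1 + r)/((2*r)) = (1 + r)*(1/(2*r)) = (1 + r)/(2*r))
S(M)*(-1407) + N(-6) = ((1 + 2/5)/(2*(2/5)))*(-1407) + sqrt(107) = ((1/2)*(5/2)*(7/5))*(-1407) + sqrt(107) = (7/4)*(-1407) + sqrt(107) = -9849/4 + sqrt(107)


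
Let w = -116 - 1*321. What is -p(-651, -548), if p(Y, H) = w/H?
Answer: -437/548 ≈ -0.79745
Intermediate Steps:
w = -437 (w = -116 - 321 = -437)
p(Y, H) = -437/H
-p(-651, -548) = -(-437)/(-548) = -(-437)*(-1)/548 = -1*437/548 = -437/548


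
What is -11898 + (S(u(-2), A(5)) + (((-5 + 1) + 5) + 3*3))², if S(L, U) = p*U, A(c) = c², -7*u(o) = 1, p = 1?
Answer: -10673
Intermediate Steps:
u(o) = -⅐ (u(o) = -⅐*1 = -⅐)
S(L, U) = U (S(L, U) = 1*U = U)
-11898 + (S(u(-2), A(5)) + (((-5 + 1) + 5) + 3*3))² = -11898 + (5² + (((-5 + 1) + 5) + 3*3))² = -11898 + (25 + ((-4 + 5) + 9))² = -11898 + (25 + (1 + 9))² = -11898 + (25 + 10)² = -11898 + 35² = -11898 + 1225 = -10673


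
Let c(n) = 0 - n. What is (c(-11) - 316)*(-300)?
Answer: 91500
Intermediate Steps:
c(n) = -n
(c(-11) - 316)*(-300) = (-1*(-11) - 316)*(-300) = (11 - 316)*(-300) = -305*(-300) = 91500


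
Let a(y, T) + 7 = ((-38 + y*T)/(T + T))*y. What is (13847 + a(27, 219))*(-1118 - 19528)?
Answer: -21404895345/73 ≈ -2.9322e+8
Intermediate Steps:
a(y, T) = -7 + y*(-38 + T*y)/(2*T) (a(y, T) = -7 + ((-38 + y*T)/(T + T))*y = -7 + ((-38 + T*y)/((2*T)))*y = -7 + ((-38 + T*y)*(1/(2*T)))*y = -7 + ((-38 + T*y)/(2*T))*y = -7 + y*(-38 + T*y)/(2*T))
(13847 + a(27, 219))*(-1118 - 19528) = (13847 + (-7 + (½)*27² - 19*27/219))*(-1118 - 19528) = (13847 + (-7 + (½)*729 - 19*27*1/219))*(-20646) = (13847 + (-7 + 729/2 - 171/73))*(-20646) = (13847 + 51853/146)*(-20646) = (2073515/146)*(-20646) = -21404895345/73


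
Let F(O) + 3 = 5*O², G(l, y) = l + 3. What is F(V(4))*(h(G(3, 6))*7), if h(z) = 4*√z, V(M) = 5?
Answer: 3416*√6 ≈ 8367.5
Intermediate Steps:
G(l, y) = 3 + l
F(O) = -3 + 5*O²
F(V(4))*(h(G(3, 6))*7) = (-3 + 5*5²)*((4*√(3 + 3))*7) = (-3 + 5*25)*((4*√6)*7) = (-3 + 125)*(28*√6) = 122*(28*√6) = 3416*√6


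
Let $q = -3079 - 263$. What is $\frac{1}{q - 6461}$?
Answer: $- \frac{1}{9803} \approx -0.00010201$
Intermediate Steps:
$q = -3342$ ($q = -3079 - 263 = -3342$)
$\frac{1}{q - 6461} = \frac{1}{-3342 - 6461} = \frac{1}{-9803} = - \frac{1}{9803}$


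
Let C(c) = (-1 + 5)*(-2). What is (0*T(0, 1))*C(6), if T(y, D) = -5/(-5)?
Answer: 0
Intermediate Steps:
T(y, D) = 1 (T(y, D) = -5*(-1/5) = 1)
C(c) = -8 (C(c) = 4*(-2) = -8)
(0*T(0, 1))*C(6) = (0*1)*(-8) = 0*(-8) = 0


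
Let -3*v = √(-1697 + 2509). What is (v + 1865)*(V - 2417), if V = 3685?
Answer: 2364820 - 2536*√203/3 ≈ 2.3528e+6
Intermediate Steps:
v = -2*√203/3 (v = -√(-1697 + 2509)/3 = -2*√203/3 ≈ -9.4985)
(v + 1865)*(V - 2417) = (-2*√203/3 + 1865)*(3685 - 2417) = (1865 - 2*√203/3)*1268 = 2364820 - 2536*√203/3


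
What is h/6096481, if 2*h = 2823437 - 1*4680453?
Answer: -928508/6096481 ≈ -0.15230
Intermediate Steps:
h = -928508 (h = (2823437 - 1*4680453)/2 = (2823437 - 4680453)/2 = (½)*(-1857016) = -928508)
h/6096481 = -928508/6096481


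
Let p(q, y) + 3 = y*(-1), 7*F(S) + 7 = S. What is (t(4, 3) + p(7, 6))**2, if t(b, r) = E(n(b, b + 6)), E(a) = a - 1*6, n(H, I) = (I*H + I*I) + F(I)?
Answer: 770884/49 ≈ 15732.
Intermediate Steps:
F(S) = -1 + S/7
p(q, y) = -3 - y (p(q, y) = -3 + y*(-1) = -3 - y)
n(H, I) = -1 + I**2 + I/7 + H*I (n(H, I) = (I*H + I*I) + (-1 + I/7) = (H*I + I**2) + (-1 + I/7) = (I**2 + H*I) + (-1 + I/7) = -1 + I**2 + I/7 + H*I)
E(a) = -6 + a (E(a) = a - 6 = -6 + a)
t(b, r) = -43/7 + (6 + b)**2 + b/7 + b*(6 + b) (t(b, r) = -6 + (-1 + (b + 6)**2 + (b + 6)/7 + b*(b + 6)) = -6 + (-1 + (6 + b)**2 + (6 + b)/7 + b*(6 + b)) = -6 + (-1 + (6 + b)**2 + (6/7 + b/7) + b*(6 + b)) = -6 + (-1/7 + (6 + b)**2 + b/7 + b*(6 + b)) = -43/7 + (6 + b)**2 + b/7 + b*(6 + b))
(t(4, 3) + p(7, 6))**2 = ((209/7 + 2*4**2 + (127/7)*4) + (-3 - 1*6))**2 = ((209/7 + 2*16 + 508/7) + (-3 - 6))**2 = ((209/7 + 32 + 508/7) - 9)**2 = (941/7 - 9)**2 = (878/7)**2 = 770884/49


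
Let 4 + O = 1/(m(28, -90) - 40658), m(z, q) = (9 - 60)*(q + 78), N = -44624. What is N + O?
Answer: -1787172889/40046 ≈ -44628.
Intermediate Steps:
m(z, q) = -3978 - 51*q (m(z, q) = -51*(78 + q) = -3978 - 51*q)
O = -160185/40046 (O = -4 + 1/((-3978 - 51*(-90)) - 40658) = -4 + 1/((-3978 + 4590) - 40658) = -4 + 1/(612 - 40658) = -4 + 1/(-40046) = -4 - 1/40046 = -160185/40046 ≈ -4.0000)
N + O = -44624 - 160185/40046 = -1787172889/40046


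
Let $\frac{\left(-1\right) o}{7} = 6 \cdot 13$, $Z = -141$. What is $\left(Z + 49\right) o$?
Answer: $50232$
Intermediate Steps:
$o = -546$ ($o = - 7 \cdot 6 \cdot 13 = \left(-7\right) 78 = -546$)
$\left(Z + 49\right) o = \left(-141 + 49\right) \left(-546\right) = \left(-92\right) \left(-546\right) = 50232$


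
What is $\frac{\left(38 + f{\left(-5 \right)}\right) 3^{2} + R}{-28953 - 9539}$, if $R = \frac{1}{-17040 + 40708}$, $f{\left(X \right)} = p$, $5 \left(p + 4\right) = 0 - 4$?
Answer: $- \frac{35359997}{4555143280} \approx -0.0077627$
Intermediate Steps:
$p = - \frac{24}{5}$ ($p = -4 + \frac{0 - 4}{5} = -4 + \frac{1}{5} \left(-4\right) = -4 - \frac{4}{5} = - \frac{24}{5} \approx -4.8$)
$f{\left(X \right)} = - \frac{24}{5}$
$R = \frac{1}{23668} \approx 4.2251 \cdot 10^{-5}$
$\frac{\left(38 + f{\left(-5 \right)}\right) 3^{2} + R}{-28953 - 9539} = \frac{\left(38 - \frac{24}{5}\right) 3^{2} + \frac{1}{23668}}{-28953 - 9539} = \frac{\frac{166}{5} \cdot 9 + \frac{1}{23668}}{-28953 + \left(-19992 + 10453\right)} = \frac{\frac{1494}{5} + \frac{1}{23668}}{-28953 - 9539} = \frac{35359997}{118340 \left(-38492\right)} = \frac{35359997}{118340} \left(- \frac{1}{38492}\right) = - \frac{35359997}{4555143280}$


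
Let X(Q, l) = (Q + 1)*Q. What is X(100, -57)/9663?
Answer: 10100/9663 ≈ 1.0452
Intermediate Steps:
X(Q, l) = Q*(1 + Q) (X(Q, l) = (1 + Q)*Q = Q*(1 + Q))
X(100, -57)/9663 = (100*(1 + 100))/9663 = (100*101)*(1/9663) = 10100*(1/9663) = 10100/9663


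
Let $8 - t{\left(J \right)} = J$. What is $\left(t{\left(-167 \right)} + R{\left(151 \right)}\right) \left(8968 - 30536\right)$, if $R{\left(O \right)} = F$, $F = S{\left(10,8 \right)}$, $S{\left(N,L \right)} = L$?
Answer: $-3946944$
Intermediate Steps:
$t{\left(J \right)} = 8 - J$
$F = 8$
$R{\left(O \right)} = 8$
$\left(t{\left(-167 \right)} + R{\left(151 \right)}\right) \left(8968 - 30536\right) = \left(\left(8 - -167\right) + 8\right) \left(8968 - 30536\right) = \left(\left(8 + 167\right) + 8\right) \left(-21568\right) = \left(175 + 8\right) \left(-21568\right) = 183 \left(-21568\right) = -3946944$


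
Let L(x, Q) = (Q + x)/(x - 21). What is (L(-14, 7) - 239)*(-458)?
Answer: 546852/5 ≈ 1.0937e+5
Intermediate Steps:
L(x, Q) = (Q + x)/(-21 + x)
(L(-14, 7) - 239)*(-458) = ((7 - 14)/(-21 - 14) - 239)*(-458) = (-7/(-35) - 239)*(-458) = (-1/35*(-7) - 239)*(-458) = (1/5 - 239)*(-458) = -1194/5*(-458) = 546852/5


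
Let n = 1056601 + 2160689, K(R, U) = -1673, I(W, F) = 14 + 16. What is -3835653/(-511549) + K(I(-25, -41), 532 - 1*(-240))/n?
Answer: 12339552218893/1645801482210 ≈ 7.4976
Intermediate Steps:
I(W, F) = 30
n = 3217290
-3835653/(-511549) + K(I(-25, -41), 532 - 1*(-240))/n = -3835653/(-511549) - 1673/3217290 = -3835653*(-1/511549) - 1673*1/3217290 = 3835653/511549 - 1673/3217290 = 12339552218893/1645801482210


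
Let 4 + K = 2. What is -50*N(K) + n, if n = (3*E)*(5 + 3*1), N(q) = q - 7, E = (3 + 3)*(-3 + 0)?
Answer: 18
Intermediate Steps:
K = -2 (K = -4 + 2 = -2)
E = -18 (E = 6*(-3) = -18)
N(q) = -7 + q
n = -432 (n = (3*(-18))*(5 + 3*1) = -54*(5 + 3) = -54*8 = -432)
-50*N(K) + n = -50*(-7 - 2) - 432 = -50*(-9) - 432 = 450 - 432 = 18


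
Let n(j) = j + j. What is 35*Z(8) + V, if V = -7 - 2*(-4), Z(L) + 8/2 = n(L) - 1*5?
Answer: 246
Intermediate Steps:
n(j) = 2*j
Z(L) = -9 + 2*L (Z(L) = -4 + (2*L - 1*5) = -4 + (2*L - 5) = -4 + (-5 + 2*L) = -9 + 2*L)
V = 1 (V = -7 - 1*(-8) = -7 + 8 = 1)
35*Z(8) + V = 35*(-9 + 2*8) + 1 = 35*(-9 + 16) + 1 = 35*7 + 1 = 245 + 1 = 246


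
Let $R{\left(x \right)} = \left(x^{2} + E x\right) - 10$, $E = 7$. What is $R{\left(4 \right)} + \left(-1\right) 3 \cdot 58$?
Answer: $-140$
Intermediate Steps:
$R{\left(x \right)} = -10 + x^{2} + 7 x$ ($R{\left(x \right)} = \left(x^{2} + 7 x\right) - 10 = -10 + x^{2} + 7 x$)
$R{\left(4 \right)} + \left(-1\right) 3 \cdot 58 = \left(-10 + 4^{2} + 7 \cdot 4\right) + \left(-1\right) 3 \cdot 58 = \left(-10 + 16 + 28\right) - 174 = 34 - 174 = -140$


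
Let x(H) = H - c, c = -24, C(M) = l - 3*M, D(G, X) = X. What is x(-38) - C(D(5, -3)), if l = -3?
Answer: -20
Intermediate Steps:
C(M) = -3 - 3*M
x(H) = 24 + H (x(H) = H - 1*(-24) = H + 24 = 24 + H)
x(-38) - C(D(5, -3)) = (24 - 38) - (-3 - 3*(-3)) = -14 - (-3 + 9) = -14 - 1*6 = -14 - 6 = -20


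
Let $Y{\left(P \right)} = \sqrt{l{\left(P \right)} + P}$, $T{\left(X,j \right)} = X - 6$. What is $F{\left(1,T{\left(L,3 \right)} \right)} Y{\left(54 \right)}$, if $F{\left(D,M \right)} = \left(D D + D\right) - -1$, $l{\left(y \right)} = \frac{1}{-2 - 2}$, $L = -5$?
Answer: $\frac{3 \sqrt{215}}{2} \approx 21.994$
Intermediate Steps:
$T{\left(X,j \right)} = -6 + X$ ($T{\left(X,j \right)} = X - 6 = -6 + X$)
$l{\left(y \right)} = - \frac{1}{4}$ ($l{\left(y \right)} = \frac{1}{-4} = - \frac{1}{4}$)
$F{\left(D,M \right)} = 1 + D + D^{2}$ ($F{\left(D,M \right)} = \left(D^{2} + D\right) + 1 = \left(D + D^{2}\right) + 1 = 1 + D + D^{2}$)
$Y{\left(P \right)} = \sqrt{- \frac{1}{4} + P}$
$F{\left(1,T{\left(L,3 \right)} \right)} Y{\left(54 \right)} = \left(1 + 1 + 1^{2}\right) \frac{\sqrt{-1 + 4 \cdot 54}}{2} = \left(1 + 1 + 1\right) \frac{\sqrt{-1 + 216}}{2} = 3 \frac{\sqrt{215}}{2} = \frac{3 \sqrt{215}}{2}$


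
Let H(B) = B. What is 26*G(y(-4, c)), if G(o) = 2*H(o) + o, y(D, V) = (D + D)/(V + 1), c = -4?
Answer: 208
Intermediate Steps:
y(D, V) = 2*D/(1 + V) (y(D, V) = (2*D)/(1 + V) = 2*D/(1 + V))
G(o) = 3*o (G(o) = 2*o + o = 3*o)
26*G(y(-4, c)) = 26*(3*(2*(-4)/(1 - 4))) = 26*(3*(2*(-4)/(-3))) = 26*(3*(2*(-4)*(-1/3))) = 26*(3*(8/3)) = 26*8 = 208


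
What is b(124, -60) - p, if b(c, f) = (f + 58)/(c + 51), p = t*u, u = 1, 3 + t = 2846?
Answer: -497527/175 ≈ -2843.0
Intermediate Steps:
t = 2843 (t = -3 + 2846 = 2843)
p = 2843 (p = 2843*1 = 2843)
b(c, f) = (58 + f)/(51 + c)
b(124, -60) - p = (58 - 60)/(51 + 124) - 1*2843 = -2/175 - 2843 = -497527/175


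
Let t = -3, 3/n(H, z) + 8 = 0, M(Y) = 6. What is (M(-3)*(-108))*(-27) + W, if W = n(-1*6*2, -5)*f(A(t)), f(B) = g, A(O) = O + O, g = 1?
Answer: 139965/8 ≈ 17496.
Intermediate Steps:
n(H, z) = -3/8 (n(H, z) = 3/(-8 + 0) = 3/(-8) = 3*(-⅛) = -3/8)
A(O) = 2*O
f(B) = 1
W = -3/8 (W = -3/8*1 = -3/8 ≈ -0.37500)
(M(-3)*(-108))*(-27) + W = (6*(-108))*(-27) - 3/8 = -648*(-27) - 3/8 = 17496 - 3/8 = 139965/8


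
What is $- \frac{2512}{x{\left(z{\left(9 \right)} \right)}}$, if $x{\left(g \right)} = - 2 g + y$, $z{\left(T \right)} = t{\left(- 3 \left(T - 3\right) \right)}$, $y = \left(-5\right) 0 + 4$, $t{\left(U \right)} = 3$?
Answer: $1256$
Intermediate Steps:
$y = 4$ ($y = 0 + 4 = 4$)
$z{\left(T \right)} = 3$
$x{\left(g \right)} = 4 - 2 g$ ($x{\left(g \right)} = - 2 g + 4 = 4 - 2 g$)
$- \frac{2512}{x{\left(z{\left(9 \right)} \right)}} = - \frac{2512}{4 - 6} = - \frac{2512}{-2} = \left(-2512\right) \left(- \frac{1}{2}\right) = 1256$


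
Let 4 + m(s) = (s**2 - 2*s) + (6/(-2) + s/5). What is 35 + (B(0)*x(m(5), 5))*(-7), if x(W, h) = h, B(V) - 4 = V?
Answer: -105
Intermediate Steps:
m(s) = -7 + s**2 - 9*s/5 (m(s) = -4 + ((s**2 - 2*s) + (6/(-2) + s/5)) = -4 + ((s**2 - 2*s) + (6*(-1/2) + s*(1/5))) = -4 + ((s**2 - 2*s) + (-3 + s/5)) = -4 + (-3 + s**2 - 9*s/5) = -7 + s**2 - 9*s/5)
B(V) = 4 + V
35 + (B(0)*x(m(5), 5))*(-7) = 35 + ((4 + 0)*5)*(-7) = 35 + (4*5)*(-7) = 35 + 20*(-7) = 35 - 140 = -105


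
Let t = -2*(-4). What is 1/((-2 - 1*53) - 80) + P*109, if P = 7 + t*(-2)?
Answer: -132436/135 ≈ -981.01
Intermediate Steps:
t = 8
P = -9 (P = 7 + 8*(-2) = 7 - 16 = -9)
1/((-2 - 1*53) - 80) + P*109 = 1/((-2 - 1*53) - 80) - 9*109 = 1/((-2 - 53) - 80) - 981 = 1/(-55 - 80) - 981 = 1/(-135) - 981 = -1/135 - 981 = -132436/135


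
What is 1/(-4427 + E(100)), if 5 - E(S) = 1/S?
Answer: -100/442201 ≈ -0.00022614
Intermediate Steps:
E(S) = 5 - 1/S
1/(-4427 + E(100)) = 1/(-4427 + (5 - 1/100)) = 1/(-4427 + 499/100) = 1/(-442201/100) = -100/442201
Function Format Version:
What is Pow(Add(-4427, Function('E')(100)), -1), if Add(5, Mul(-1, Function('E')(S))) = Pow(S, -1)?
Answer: Rational(-100, 442201) ≈ -0.00022614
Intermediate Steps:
Function('E')(S) = Add(5, Mul(-1, Pow(S, -1)))
Pow(Add(-4427, Function('E')(100)), -1) = Pow(Add(-4427, Add(5, Mul(-1, Pow(100, -1)))), -1) = Pow(Add(-4427, Add(5, Mul(-1, Rational(1, 100)))), -1) = Pow(Add(-4427, Add(5, Rational(-1, 100))), -1) = Pow(Add(-4427, Rational(499, 100)), -1) = Pow(Rational(-442201, 100), -1) = Rational(-100, 442201)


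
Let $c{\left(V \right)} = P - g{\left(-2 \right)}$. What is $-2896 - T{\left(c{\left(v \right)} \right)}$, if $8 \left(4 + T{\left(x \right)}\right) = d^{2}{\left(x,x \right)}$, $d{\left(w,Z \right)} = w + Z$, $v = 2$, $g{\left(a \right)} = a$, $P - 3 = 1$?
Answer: $-2910$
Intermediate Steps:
$P = 4$ ($P = 3 + 1 = 4$)
$d{\left(w,Z \right)} = Z + w$
$c{\left(V \right)} = 6$ ($c{\left(V \right)} = 4 - -2 = 4 + 2 = 6$)
$T{\left(x \right)} = -4 + \frac{x^{2}}{2}$ ($T{\left(x \right)} = -4 + \frac{\left(x + x\right)^{2}}{8} = -4 + \frac{\left(2 x\right)^{2}}{8} = -4 + \frac{4 x^{2}}{8} = -4 + \frac{x^{2}}{2}$)
$-2896 - T{\left(c{\left(v \right)} \right)} = -2896 - \left(-4 + \frac{6^{2}}{2}\right) = -2896 - \left(-4 + \frac{1}{2} \cdot 36\right) = -2896 - \left(-4 + 18\right) = -2896 - 14 = -2910$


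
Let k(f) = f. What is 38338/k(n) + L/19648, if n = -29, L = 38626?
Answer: -12968015/9824 ≈ -1320.0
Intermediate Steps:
38338/k(n) + L/19648 = 38338/(-29) + 38626/19648 = 38338*(-1/29) + 38626*(1/19648) = -1322 + 19313/9824 = -12968015/9824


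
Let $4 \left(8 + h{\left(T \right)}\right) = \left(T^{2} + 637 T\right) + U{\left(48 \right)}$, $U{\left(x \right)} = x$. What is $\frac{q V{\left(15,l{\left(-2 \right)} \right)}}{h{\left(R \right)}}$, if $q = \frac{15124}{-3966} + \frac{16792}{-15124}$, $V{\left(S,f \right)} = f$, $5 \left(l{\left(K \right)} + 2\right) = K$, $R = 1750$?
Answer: $\frac{295332448}{26099986137765} \approx 1.1315 \cdot 10^{-5}$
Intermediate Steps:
$l{\left(K \right)} = -2 + \frac{K}{5}$
$q = - \frac{36916556}{7497723}$ ($q = 15124 \left(- \frac{1}{3966}\right) + 16792 \left(- \frac{1}{15124}\right) = - \frac{7562}{1983} - \frac{4198}{3781} = - \frac{36916556}{7497723} \approx -4.9237$)
$h{\left(T \right)} = 4 + \frac{T^{2}}{4} + \frac{637 T}{4}$ ($h{\left(T \right)} = -8 + \frac{\left(T^{2} + 637 T\right) + 48}{4} = -8 + \frac{48 + T^{2} + 637 T}{4} = -8 + \left(12 + \frac{T^{2}}{4} + \frac{637 T}{4}\right) = 4 + \frac{T^{2}}{4} + \frac{637 T}{4}$)
$\frac{q V{\left(15,l{\left(-2 \right)} \right)}}{h{\left(R \right)}} = \frac{\left(- \frac{36916556}{7497723}\right) \left(-2 + \frac{1}{5} \left(-2\right)\right)}{4 + \frac{1750^{2}}{4} + \frac{637}{4} \cdot 1750} = \frac{\left(- \frac{36916556}{7497723}\right) \left(-2 - \frac{2}{5}\right)}{4 + \frac{1}{4} \cdot 3062500 + \frac{557375}{2}} = \frac{\left(- \frac{36916556}{7497723}\right) \left(- \frac{12}{5}\right)}{4 + 765625 + \frac{557375}{2}} = \frac{147666224}{12496205 \cdot \frac{2088633}{2}} = \frac{147666224}{12496205} \cdot \frac{2}{2088633} = \frac{295332448}{26099986137765}$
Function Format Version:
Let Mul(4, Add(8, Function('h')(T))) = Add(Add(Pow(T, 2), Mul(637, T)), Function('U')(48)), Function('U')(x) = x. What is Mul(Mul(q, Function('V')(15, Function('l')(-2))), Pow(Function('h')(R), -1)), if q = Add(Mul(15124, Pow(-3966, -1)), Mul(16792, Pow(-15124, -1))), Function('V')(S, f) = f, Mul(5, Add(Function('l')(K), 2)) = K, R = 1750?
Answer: Rational(295332448, 26099986137765) ≈ 1.1315e-5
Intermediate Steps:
Function('l')(K) = Add(-2, Mul(Rational(1, 5), K))
q = Rational(-36916556, 7497723) (q = Add(Mul(15124, Rational(-1, 3966)), Mul(16792, Rational(-1, 15124))) = Add(Rational(-7562, 1983), Rational(-4198, 3781)) = Rational(-36916556, 7497723) ≈ -4.9237)
Function('h')(T) = Add(4, Mul(Rational(1, 4), Pow(T, 2)), Mul(Rational(637, 4), T)) (Function('h')(T) = Add(-8, Mul(Rational(1, 4), Add(Add(Pow(T, 2), Mul(637, T)), 48))) = Add(-8, Mul(Rational(1, 4), Add(48, Pow(T, 2), Mul(637, T)))) = Add(-8, Add(12, Mul(Rational(1, 4), Pow(T, 2)), Mul(Rational(637, 4), T))) = Add(4, Mul(Rational(1, 4), Pow(T, 2)), Mul(Rational(637, 4), T)))
Mul(Mul(q, Function('V')(15, Function('l')(-2))), Pow(Function('h')(R), -1)) = Mul(Mul(Rational(-36916556, 7497723), Add(-2, Mul(Rational(1, 5), -2))), Pow(Add(4, Mul(Rational(1, 4), Pow(1750, 2)), Mul(Rational(637, 4), 1750)), -1)) = Mul(Mul(Rational(-36916556, 7497723), Add(-2, Rational(-2, 5))), Pow(Add(4, Mul(Rational(1, 4), 3062500), Rational(557375, 2)), -1)) = Mul(Mul(Rational(-36916556, 7497723), Rational(-12, 5)), Pow(Add(4, 765625, Rational(557375, 2)), -1)) = Mul(Rational(147666224, 12496205), Pow(Rational(2088633, 2), -1)) = Mul(Rational(147666224, 12496205), Rational(2, 2088633)) = Rational(295332448, 26099986137765)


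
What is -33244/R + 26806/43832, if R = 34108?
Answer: -67856495/186877732 ≈ -0.36311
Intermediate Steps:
-33244/R + 26806/43832 = -33244/34108 + 26806/43832 = -33244*1/34108 + 26806*(1/43832) = -8311/8527 + 13403/21916 = -67856495/186877732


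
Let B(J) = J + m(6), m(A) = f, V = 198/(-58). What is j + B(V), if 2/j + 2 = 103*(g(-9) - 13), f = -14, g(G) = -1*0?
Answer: -677263/38889 ≈ -17.415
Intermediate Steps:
g(G) = 0
V = -99/29 (V = 198*(-1/58) = -99/29 ≈ -3.4138)
j = -2/1341 (j = 2/(-2 + 103*(0 - 13)) = 2/(-2 + 103*(-13)) = 2/(-2 - 1339) = 2/(-1341) = 2*(-1/1341) = -2/1341 ≈ -0.0014914)
m(A) = -14
B(J) = -14 + J (B(J) = J - 14 = -14 + J)
j + B(V) = -2/1341 + (-14 - 99/29) = -2/1341 - 505/29 = -677263/38889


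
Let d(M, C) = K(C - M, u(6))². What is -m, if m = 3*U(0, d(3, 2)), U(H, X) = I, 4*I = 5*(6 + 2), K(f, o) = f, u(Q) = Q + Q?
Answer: -30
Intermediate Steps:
u(Q) = 2*Q
d(M, C) = (C - M)²
I = 10 (I = (5*(6 + 2))/4 = (5*8)/4 = (¼)*40 = 10)
U(H, X) = 10
m = 30 (m = 3*10 = 30)
-m = -1*30 = -30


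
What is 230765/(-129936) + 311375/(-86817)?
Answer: -20164382335/3760217904 ≈ -5.3626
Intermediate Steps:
230765/(-129936) + 311375/(-86817) = 230765*(-1/129936) + 311375*(-1/86817) = -230765/129936 - 311375/86817 = -20164382335/3760217904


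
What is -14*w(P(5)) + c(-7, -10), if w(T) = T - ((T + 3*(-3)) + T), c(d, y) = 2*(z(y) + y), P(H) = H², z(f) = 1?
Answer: 206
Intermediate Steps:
c(d, y) = 2 + 2*y (c(d, y) = 2*(1 + y) = 2 + 2*y)
w(T) = 9 - T (w(T) = T - ((T - 9) + T) = T - ((-9 + T) + T) = T - (-9 + 2*T) = T + (9 - 2*T) = 9 - T)
-14*w(P(5)) + c(-7, -10) = -14*(9 - 1*5²) + (2 + 2*(-10)) = -14*(9 - 1*25) + (2 - 20) = -14*(9 - 25) - 18 = -14*(-16) - 18 = 224 - 18 = 206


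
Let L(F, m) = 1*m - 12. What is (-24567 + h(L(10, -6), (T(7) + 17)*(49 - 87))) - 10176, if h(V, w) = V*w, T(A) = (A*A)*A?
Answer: 211497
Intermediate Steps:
T(A) = A³ (T(A) = A²*A = A³)
L(F, m) = -12 + m (L(F, m) = m - 12 = -12 + m)
(-24567 + h(L(10, -6), (T(7) + 17)*(49 - 87))) - 10176 = (-24567 + (-12 - 6)*((7³ + 17)*(49 - 87))) - 10176 = (-24567 - 18*(343 + 17)*(-38)) - 10176 = (-24567 - 6480*(-38)) - 10176 = (-24567 - 18*(-13680)) - 10176 = (-24567 + 246240) - 10176 = 221673 - 10176 = 211497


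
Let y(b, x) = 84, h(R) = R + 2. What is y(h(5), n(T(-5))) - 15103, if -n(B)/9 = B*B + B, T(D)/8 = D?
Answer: -15019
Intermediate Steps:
T(D) = 8*D
h(R) = 2 + R
n(B) = -9*B - 9*B² (n(B) = -9*(B*B + B) = -9*(B² + B) = -9*(B + B²) = -9*B - 9*B²)
y(h(5), n(T(-5))) - 15103 = 84 - 15103 = -15019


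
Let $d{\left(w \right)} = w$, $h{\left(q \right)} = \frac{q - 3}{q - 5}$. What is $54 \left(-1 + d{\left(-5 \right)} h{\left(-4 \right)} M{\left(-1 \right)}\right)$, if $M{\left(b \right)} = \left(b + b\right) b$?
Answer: $-474$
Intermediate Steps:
$h{\left(q \right)} = \frac{-3 + q}{-5 + q}$
$M{\left(b \right)} = 2 b^{2}$ ($M{\left(b \right)} = 2 b b = 2 b^{2}$)
$54 \left(-1 + d{\left(-5 \right)} h{\left(-4 \right)} M{\left(-1 \right)}\right) = 54 \left(-1 + - 5 \frac{-3 - 4}{-5 - 4} \cdot 2 \left(-1\right)^{2}\right) = 54 \left(-1 + - 5 \frac{1}{-9} \left(-7\right) 2 \cdot 1\right) = 54 \left(-1 + - 5 \left(\left(- \frac{1}{9}\right) \left(-7\right)\right) 2\right) = 54 \left(-1 + \left(-5\right) \frac{7}{9} \cdot 2\right) = 54 \left(-1 - \frac{70}{9}\right) = 54 \left(- \frac{79}{9}\right) = -474$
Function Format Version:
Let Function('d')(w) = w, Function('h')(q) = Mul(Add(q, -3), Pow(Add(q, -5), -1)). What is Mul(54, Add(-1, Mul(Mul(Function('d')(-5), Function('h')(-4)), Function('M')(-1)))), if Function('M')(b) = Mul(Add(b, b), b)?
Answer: -474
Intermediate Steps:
Function('h')(q) = Mul(Pow(Add(-5, q), -1), Add(-3, q)) (Function('h')(q) = Mul(Add(-3, q), Pow(Add(-5, q), -1)) = Mul(Pow(Add(-5, q), -1), Add(-3, q)))
Function('M')(b) = Mul(2, Pow(b, 2)) (Function('M')(b) = Mul(Mul(2, b), b) = Mul(2, Pow(b, 2)))
Mul(54, Add(-1, Mul(Mul(Function('d')(-5), Function('h')(-4)), Function('M')(-1)))) = Mul(54, Add(-1, Mul(Mul(-5, Mul(Pow(Add(-5, -4), -1), Add(-3, -4))), Mul(2, Pow(-1, 2))))) = Mul(54, Add(-1, Mul(Mul(-5, Mul(Pow(-9, -1), -7)), Mul(2, 1)))) = Mul(54, Add(-1, Mul(Mul(-5, Mul(Rational(-1, 9), -7)), 2))) = Mul(54, Add(-1, Mul(Mul(-5, Rational(7, 9)), 2))) = Mul(54, Add(-1, Mul(Rational(-35, 9), 2))) = Mul(54, Add(-1, Rational(-70, 9))) = Mul(54, Rational(-79, 9)) = -474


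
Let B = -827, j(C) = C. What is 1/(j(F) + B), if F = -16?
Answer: -1/843 ≈ -0.0011862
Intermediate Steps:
1/(j(F) + B) = 1/(-16 - 827) = 1/(-843) = -1/843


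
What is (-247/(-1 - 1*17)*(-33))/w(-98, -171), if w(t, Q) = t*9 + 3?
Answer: 2717/5274 ≈ 0.51517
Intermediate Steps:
w(t, Q) = 3 + 9*t (w(t, Q) = 9*t + 3 = 3 + 9*t)
(-247/(-1 - 1*17)*(-33))/w(-98, -171) = (-247/(-1 - 1*17)*(-33))/(3 + 9*(-98)) = (-247/(-1 - 17)*(-33))/(3 - 882) = (-247/(-18)*(-33))/(-879) = (-247*(-1)/18*(-33))*(-1/879) = (-19*(-13/18)*(-33))*(-1/879) = ((247/18)*(-33))*(-1/879) = -2717/6*(-1/879) = 2717/5274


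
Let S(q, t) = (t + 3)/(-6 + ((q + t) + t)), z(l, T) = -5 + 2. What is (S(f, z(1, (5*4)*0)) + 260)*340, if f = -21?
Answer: 88400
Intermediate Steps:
z(l, T) = -3
S(q, t) = (3 + t)/(-6 + q + 2*t) (S(q, t) = (3 + t)/(-6 + (q + 2*t)) = (3 + t)/(-6 + q + 2*t))
(S(f, z(1, (5*4)*0)) + 260)*340 = ((3 - 3)/(-6 - 21 + 2*(-3)) + 260)*340 = (0/(-6 - 21 - 6) + 260)*340 = (0/(-33) + 260)*340 = (-1/33*0 + 260)*340 = (0 + 260)*340 = 260*340 = 88400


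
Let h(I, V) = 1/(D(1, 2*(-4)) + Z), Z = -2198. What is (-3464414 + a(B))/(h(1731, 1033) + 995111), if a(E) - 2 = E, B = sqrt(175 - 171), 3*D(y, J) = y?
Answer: -2284085513/656076682 ≈ -3.4814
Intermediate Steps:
D(y, J) = y/3
h(I, V) = -3/6593 (h(I, V) = 1/((1/3)*1 - 2198) = 1/(1/3 - 2198) = 1/(-6593/3) = -3/6593)
B = 2 (B = sqrt(4) = 2)
a(E) = 2 + E
(-3464414 + a(B))/(h(1731, 1033) + 995111) = (-3464414 + (2 + 2))/(-3/6593 + 995111) = (-3464414 + 4)/(6560766820/6593) = -3464410*6593/6560766820 = -2284085513/656076682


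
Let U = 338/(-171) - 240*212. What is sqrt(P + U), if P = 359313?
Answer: sqrt(1002092395)/57 ≈ 555.37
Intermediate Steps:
U = -8700818/171 (U = 338*(-1/171) - 50880 = -338/171 - 50880 = -8700818/171 ≈ -50882.)
sqrt(P + U) = sqrt(359313 - 8700818/171) = sqrt(52741705/171) = sqrt(1002092395)/57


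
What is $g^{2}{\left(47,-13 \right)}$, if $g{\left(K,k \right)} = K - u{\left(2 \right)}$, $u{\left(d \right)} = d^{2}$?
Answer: $1849$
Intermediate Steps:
$g{\left(K,k \right)} = -4 + K$ ($g{\left(K,k \right)} = K - 2^{2} = K - 4 = -4 + K$)
$g^{2}{\left(47,-13 \right)} = \left(-4 + 47\right)^{2} = 43^{2} = 1849$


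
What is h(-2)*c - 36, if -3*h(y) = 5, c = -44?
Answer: 112/3 ≈ 37.333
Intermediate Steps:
h(y) = -5/3 (h(y) = -⅓*5 = -5/3)
h(-2)*c - 36 = -5/3*(-44) - 36 = 220/3 - 36 = 112/3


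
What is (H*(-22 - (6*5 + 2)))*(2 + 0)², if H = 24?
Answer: -5184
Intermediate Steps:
(H*(-22 - (6*5 + 2)))*(2 + 0)² = (24*(-22 - (6*5 + 2)))*(2 + 0)² = (24*(-22 - (30 + 2)))*2² = (24*(-22 - 1*32))*4 = (24*(-22 - 32))*4 = (24*(-54))*4 = -1296*4 = -5184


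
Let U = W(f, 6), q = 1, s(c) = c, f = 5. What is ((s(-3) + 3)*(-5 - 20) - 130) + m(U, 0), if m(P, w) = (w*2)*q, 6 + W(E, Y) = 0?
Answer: -130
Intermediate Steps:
W(E, Y) = -6 (W(E, Y) = -6 + 0 = -6)
U = -6
m(P, w) = 2*w (m(P, w) = (w*2)*1 = (2*w)*1 = 2*w)
((s(-3) + 3)*(-5 - 20) - 130) + m(U, 0) = ((-3 + 3)*(-5 - 20) - 130) + 2*0 = (0*(-25) - 130) + 0 = (0 - 130) + 0 = -130 + 0 = -130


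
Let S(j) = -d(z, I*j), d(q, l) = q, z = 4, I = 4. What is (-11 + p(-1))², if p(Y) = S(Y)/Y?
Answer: 49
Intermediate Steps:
S(j) = -4 (S(j) = -1*4 = -4)
p(Y) = -4/Y
(-11 + p(-1))² = (-11 - 4/(-1))² = (-11 - 4*(-1))² = (-11 + 4)² = (-7)² = 49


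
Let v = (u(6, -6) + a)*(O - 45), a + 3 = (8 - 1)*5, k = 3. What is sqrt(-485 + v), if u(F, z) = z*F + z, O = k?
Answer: I*sqrt(65) ≈ 8.0623*I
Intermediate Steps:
O = 3
u(F, z) = z + F*z (u(F, z) = F*z + z = z + F*z)
a = 32 (a = -3 + (8 - 1)*5 = -3 + 7*5 = -3 + 35 = 32)
v = 420 (v = (-6*(1 + 6) + 32)*(3 - 45) = (-6*7 + 32)*(-42) = (-42 + 32)*(-42) = -10*(-42) = 420)
sqrt(-485 + v) = sqrt(-485 + 420) = sqrt(-65) = I*sqrt(65)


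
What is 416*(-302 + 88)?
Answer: -89024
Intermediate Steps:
416*(-302 + 88) = 416*(-214) = -89024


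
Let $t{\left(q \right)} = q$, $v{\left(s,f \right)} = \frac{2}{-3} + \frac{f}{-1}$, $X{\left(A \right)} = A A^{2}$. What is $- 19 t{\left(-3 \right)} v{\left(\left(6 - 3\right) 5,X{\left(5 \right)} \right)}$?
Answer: $-7163$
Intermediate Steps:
$X{\left(A \right)} = A^{3}$
$v{\left(s,f \right)} = - \frac{2}{3} - f$ ($v{\left(s,f \right)} = 2 \left(- \frac{1}{3}\right) + f \left(-1\right) = - \frac{2}{3} - f$)
$- 19 t{\left(-3 \right)} v{\left(\left(6 - 3\right) 5,X{\left(5 \right)} \right)} = \left(-19\right) \left(-3\right) \left(- \frac{2}{3} - 5^{3}\right) = 57 \left(- \frac{2}{3} - 125\right) = 57 \left(- \frac{377}{3}\right) = -7163$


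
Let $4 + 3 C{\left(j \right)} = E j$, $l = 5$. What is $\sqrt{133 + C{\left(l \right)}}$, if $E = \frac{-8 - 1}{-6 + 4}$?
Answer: $\frac{\sqrt{5010}}{6} \approx 11.797$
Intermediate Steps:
$E = \frac{9}{2}$ ($E = - \frac{9}{-2} = \left(-9\right) \left(- \frac{1}{2}\right) = \frac{9}{2} \approx 4.5$)
$C{\left(j \right)} = - \frac{4}{3} + \frac{3 j}{2}$ ($C{\left(j \right)} = - \frac{4}{3} + \frac{\frac{9}{2} j}{3} = - \frac{4}{3} + \frac{3 j}{2}$)
$\sqrt{133 + C{\left(l \right)}} = \sqrt{133 + \left(- \frac{4}{3} + \frac{3}{2} \cdot 5\right)} = \sqrt{133 + \left(- \frac{4}{3} + \frac{15}{2}\right)} = \sqrt{133 + \frac{37}{6}} = \sqrt{\frac{835}{6}} = \frac{\sqrt{5010}}{6}$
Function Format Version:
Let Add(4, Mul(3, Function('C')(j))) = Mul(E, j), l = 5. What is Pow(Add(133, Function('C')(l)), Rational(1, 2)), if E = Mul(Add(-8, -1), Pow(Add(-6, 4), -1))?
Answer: Mul(Rational(1, 6), Pow(5010, Rational(1, 2))) ≈ 11.797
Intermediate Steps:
E = Rational(9, 2) (E = Mul(-9, Pow(-2, -1)) = Mul(-9, Rational(-1, 2)) = Rational(9, 2) ≈ 4.5000)
Function('C')(j) = Add(Rational(-4, 3), Mul(Rational(3, 2), j)) (Function('C')(j) = Add(Rational(-4, 3), Mul(Rational(1, 3), Mul(Rational(9, 2), j))) = Add(Rational(-4, 3), Mul(Rational(3, 2), j)))
Pow(Add(133, Function('C')(l)), Rational(1, 2)) = Pow(Add(133, Add(Rational(-4, 3), Mul(Rational(3, 2), 5))), Rational(1, 2)) = Pow(Add(133, Add(Rational(-4, 3), Rational(15, 2))), Rational(1, 2)) = Pow(Add(133, Rational(37, 6)), Rational(1, 2)) = Pow(Rational(835, 6), Rational(1, 2)) = Mul(Rational(1, 6), Pow(5010, Rational(1, 2)))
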